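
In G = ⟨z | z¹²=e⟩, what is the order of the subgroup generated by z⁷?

|⟨z⁷⟩| equals the order of z⁷. Compute successive powers until reaching e:
  (z⁷)¹ = z⁷, (z⁷)² = z², (z⁷)³ = z⁹, (z⁷)⁴ = z⁴, (z⁷)⁵ = z¹¹, (z⁷)⁶ = z⁶, (z⁷)⁷ = z, (z⁷)⁸ = z⁸, (z⁷)⁹ = z³, (z⁷)¹⁰ = z¹⁰, (z⁷)¹¹ = z⁵, (z⁷)¹² = e.
The smallest positive k with (z⁷)ᵏ = e is 12, so |⟨z⁷⟩| = 12.

Answer: 12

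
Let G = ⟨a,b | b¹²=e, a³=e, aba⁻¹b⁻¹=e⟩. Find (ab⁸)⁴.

Compute successive powers of (ab⁸), reducing at each step:
  (ab⁸)²: (ab⁸) · a = a²b⁸;   (a²b⁸) · b⁸ = a²b⁴
  (ab⁸)³: (a²b⁴) · a = b⁴;   (b⁴) · b⁸ = e
  (ab⁸)⁴: e · a = a;   a · b⁸ = ab⁸

Answer: ab⁸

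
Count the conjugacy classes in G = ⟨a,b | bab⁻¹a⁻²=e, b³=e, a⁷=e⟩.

The conjugacy classes (representative and size) are:
  [e] (size 1), [a²] (size 3), [a⁵] (size 3), [b] (size 7), [b²] (size 7).
Class equation: 1 + 3 + 3 + 7 + 7 = 21 = |G|. So G has 5 conjugacy classes.

Answer: 5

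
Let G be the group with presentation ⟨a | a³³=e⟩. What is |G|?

G is generated by a single element, so G is cyclic. The relator gives a³³ = e and no smaller power is forced to be e, so the 33 powers {a, e, a², a³, a⁴, a⁵, a⁶, a⁷, a⁸, a⁹, a²², a²³, a²¹, a²⁰, a²⁴, a²⁵, a²⁶, a²⁷, a²⁸, a²⁹, a³², a³¹, a³⁰, a¹², a¹³, a¹¹, a¹⁰, a¹⁴, a¹⁵, a¹⁶, a¹⁷, a¹⁸, a¹⁹} are distinct. Hence |G| = 33.

Answer: 33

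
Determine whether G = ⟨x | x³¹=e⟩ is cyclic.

|G| = 31. The element x has order 31 (its powers give 31 distinct elements), so ⟨x⟩ = G and G is cyclic.

Answer: Yes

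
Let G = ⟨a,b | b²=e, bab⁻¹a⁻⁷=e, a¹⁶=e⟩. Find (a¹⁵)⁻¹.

The order of (a¹⁵) is 16 (smallest k with (a¹⁵)ᵏ = e), so (a¹⁵)⁻¹ = (a¹⁵)¹⁵ = a.
Check: (a¹⁵) · a → (a¹⁵) · a = e, giving e as required.

Answer: a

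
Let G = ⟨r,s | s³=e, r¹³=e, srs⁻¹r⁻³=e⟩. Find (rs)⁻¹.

The order of (rs) is 3 (smallest k with (rs)ᵏ = e), so (rs)⁻¹ = (rs)² = r⁴s².
Check: (rs) · (r⁴s²) → (rs) · r⁴ = s;   s · s² = e, giving e as required.

Answer: r⁴s²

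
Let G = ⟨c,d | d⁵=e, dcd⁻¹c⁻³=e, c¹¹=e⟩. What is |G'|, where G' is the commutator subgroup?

G' = [G, G] is generated by all commutators. The generator-pair commutators are: [c, d] = c⁹.
The subgroup they normally generate is {e, c, c², c³, c⁴, c⁵, c⁶, c⁷, c⁸, c⁹, c¹⁰}, of order 11.
Check: |G/G'| = 55/11 = 5 is the order of the abelianisation.

Answer: 11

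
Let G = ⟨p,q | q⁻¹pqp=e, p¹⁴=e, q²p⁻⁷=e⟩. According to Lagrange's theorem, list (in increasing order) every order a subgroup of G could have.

|G| = 28 = 2² · 7. By Lagrange's theorem the order of any subgroup divides 28; the divisors of 28 are 1, 2, 4, 7, 14, 28.

Answer: 1, 2, 4, 7, 14, 28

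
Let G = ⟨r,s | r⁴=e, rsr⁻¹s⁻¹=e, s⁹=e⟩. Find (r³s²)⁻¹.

The order of (r³s²) is 36 (smallest k with (r³s²)ᵏ = e), so (r³s²)⁻¹ = (r³s²)³⁵ = rs⁷.
Check: (r³s²) · (rs⁷) → (r³s²) · r = s²;   (s²) · s⁷ = e, giving e as required.

Answer: rs⁷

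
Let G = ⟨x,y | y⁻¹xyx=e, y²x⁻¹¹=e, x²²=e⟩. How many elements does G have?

Enumerate words in the generators, reducing via the relations: the distinct elements are
  {e, x, y, xy, x², x³, x⁴, x⁵, x⁶, x⁷, x⁸, x⁹, x²y, x²¹, x²⁰, x³y, x¹², x¹³, x¹¹, x¹⁰, x¹⁴, x¹⁵, x¹⁶, x¹⁷, x¹⁸, x¹⁹, x⁴y, x⁵y, x⁶y, x⁷y, x⁸y, x⁹y, y⁻¹, xy⁻¹, x¹⁰y, x²y⁻¹, x³y⁻¹, x⁴y⁻¹, x⁵y⁻¹, x⁶y⁻¹, x⁷y⁻¹, x⁸y⁻¹, x⁹y⁻¹, x¹⁰y⁻¹}.
No further products give new elements, so |G| = 44.

Answer: 44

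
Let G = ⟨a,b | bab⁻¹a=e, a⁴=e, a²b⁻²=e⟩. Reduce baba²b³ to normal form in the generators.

Multiply left to right, reducing at each step:
  b · a = ab⁻¹
  (ab⁻¹) · b = a
  a · a² = a³
  (a³) · b³ = ab

Answer: ab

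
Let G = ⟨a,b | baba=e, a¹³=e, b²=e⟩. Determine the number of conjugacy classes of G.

The conjugacy classes (representative and size) are:
  [e] (size 1), [a¹²] (size 2), [a¹¹] (size 2), [a³] (size 2), [a⁴] (size 2), [a⁸] (size 2), [a⁶] (size 2), [b] (size 13).
Class equation: 1 + 2 + 2 + 2 + 2 + 2 + 2 + 13 = 26 = |G|. So G has 8 conjugacy classes.

Answer: 8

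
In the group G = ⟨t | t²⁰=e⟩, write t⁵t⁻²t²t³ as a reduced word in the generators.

Multiply left to right, reducing at each step:
  (t⁵) · t⁻² = t³
  (t³) · t² = t⁵
  (t⁵) · t³ = t⁸

Answer: t⁸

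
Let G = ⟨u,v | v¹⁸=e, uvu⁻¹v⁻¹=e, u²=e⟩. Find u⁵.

Compute successive powers of u, reducing at each step:
  u²: u · u = e
  u³: e · u = u
  u⁴: u · u = e
  u⁵: e · u = u

Answer: u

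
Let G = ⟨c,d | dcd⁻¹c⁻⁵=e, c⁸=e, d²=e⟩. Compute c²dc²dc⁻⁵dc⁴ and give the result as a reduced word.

Multiply left to right, reducing at each step:
  (c²) · d = c²d
  (c²d) · c² = c⁴d
  (c⁴d) · d = c⁴
  (c⁴) · c⁻⁵ = c⁷
  (c⁷) · d = c⁷d
  (c⁷d) · c⁴ = c³d

Answer: c³d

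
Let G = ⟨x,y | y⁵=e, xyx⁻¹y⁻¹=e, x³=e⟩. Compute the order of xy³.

Compute successive powers until reaching e:
  (xy³)¹ = xy³, (xy³)² = x²y, (xy³)³ = y⁴, (xy³)⁴ = xy², (xy³)⁵ = x², (xy³)⁶ = y³, (xy³)⁷ = xy, (xy³)⁸ = x²y⁴, (xy³)⁹ = y², (xy³)¹⁰ = x, (xy³)¹¹ = x²y³, (xy³)¹² = y, (xy³)¹³ = xy⁴, (xy³)¹⁴ = x²y², (xy³)¹⁵ = e.
The smallest positive k with (xy³)ᵏ = e is 15.

Answer: 15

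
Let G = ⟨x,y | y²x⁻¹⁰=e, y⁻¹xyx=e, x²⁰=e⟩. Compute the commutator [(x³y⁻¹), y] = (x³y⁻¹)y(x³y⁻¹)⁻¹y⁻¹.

[(x³y⁻¹), y] = (x³y⁻¹)·y·(x³y⁻¹)⁻¹·y⁻¹.
  (x³y⁻¹) · y = x³
  (x³) · (x³y) = x⁶y
  (x⁶y) · (y⁻¹) = x⁶

Answer: x⁶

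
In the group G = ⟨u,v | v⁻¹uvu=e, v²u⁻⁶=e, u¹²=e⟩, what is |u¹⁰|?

Compute successive powers until reaching e:
  (u¹⁰)¹ = u¹⁰, (u¹⁰)² = u⁸, (u¹⁰)³ = u⁶, (u¹⁰)⁴ = u⁴, (u¹⁰)⁵ = u², (u¹⁰)⁶ = e.
The smallest positive k with (u¹⁰)ᵏ = e is 6.

Answer: 6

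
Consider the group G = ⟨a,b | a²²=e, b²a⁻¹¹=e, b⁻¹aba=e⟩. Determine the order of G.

Enumerate words in the generators, reducing via the relations: the distinct elements are
  {a, b, e, ab, a², a³, a⁴, a⁵, a⁶, a⁷, a⁸, a⁹, a²b, a²¹, a²⁰, a³b, a¹², a¹³, a¹¹, a¹⁰, a¹⁴, a¹⁵, a¹⁶, a¹⁷, a¹⁸, a¹⁹, a⁴b, a⁵b, a⁶b, a⁷b, a⁸b, a⁹b, b⁻¹, ab⁻¹, a¹⁰b, a²b⁻¹, a³b⁻¹, a⁴b⁻¹, a⁵b⁻¹, a⁶b⁻¹, a⁷b⁻¹, a⁸b⁻¹, a⁹b⁻¹, a¹⁰b⁻¹}.
No further products give new elements, so |G| = 44.

Answer: 44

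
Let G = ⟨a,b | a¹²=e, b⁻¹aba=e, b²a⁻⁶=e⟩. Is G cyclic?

Every cyclic group is abelian. But a·b = ab while b·a = a⁵b⁻¹, so a·b ≠ b·a and G is not abelian. Hence G is not cyclic.

Answer: No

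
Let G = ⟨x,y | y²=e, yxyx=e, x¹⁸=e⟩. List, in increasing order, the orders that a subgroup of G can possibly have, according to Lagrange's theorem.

|G| = 36 = 2² · 3². By Lagrange's theorem the order of any subgroup divides 36; the divisors of 36 are 1, 2, 3, 4, 6, 9, 12, 18, 36.

Answer: 1, 2, 3, 4, 6, 9, 12, 18, 36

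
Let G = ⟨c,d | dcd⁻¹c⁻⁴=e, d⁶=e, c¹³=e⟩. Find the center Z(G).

An element z ∈ Z(G) iff z commutes with every generator.
For example e is central: e·c = c = c·e; e·d = d = d·e.
Whereas c ∉ Z(G) since c·d = cd ≠ c⁴d = d·c.
Checking each of the 78 elements this way gives Z(G) = {e}, of order 1.

Answer: {e}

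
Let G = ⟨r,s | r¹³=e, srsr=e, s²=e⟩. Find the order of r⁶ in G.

Compute successive powers until reaching e:
  (r⁶)¹ = r⁶, (r⁶)² = r¹², (r⁶)³ = r⁵, (r⁶)⁴ = r¹¹, (r⁶)⁵ = r⁴, (r⁶)⁶ = r¹⁰, (r⁶)⁷ = r³, (r⁶)⁸ = r⁹, (r⁶)⁹ = r², (r⁶)¹⁰ = r⁸, (r⁶)¹¹ = r, (r⁶)¹² = r⁷, (r⁶)¹³ = e.
The smallest positive k with (r⁶)ᵏ = e is 13.

Answer: 13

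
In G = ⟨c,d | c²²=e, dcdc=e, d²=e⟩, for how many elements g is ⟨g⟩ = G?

⟨g⟩ = G would require ord(g) = |G| = 44, but the maximum element order in G is 22 < 44. So G is not cyclic and no single element generates it: the count is 0.

Answer: 0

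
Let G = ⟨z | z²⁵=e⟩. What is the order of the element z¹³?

Compute successive powers until reaching e:
  (z¹³)¹ = z¹³, (z¹³)² = z, (z¹³)³ = z¹⁴, (z¹³)⁴ = z², (z¹³)⁵ = z¹⁵, (z¹³)⁶ = z³, (z¹³)⁷ = z¹⁶, (z¹³)⁸ = z⁴, (z¹³)⁹ = z¹⁷, (z¹³)¹⁰ = z⁵, (z¹³)¹¹ = z¹⁸, (z¹³)¹² = z⁶, (z¹³)¹³ = z¹⁹, (z¹³)¹⁴ = z⁷, (z¹³)¹⁵ = z²⁰, (z¹³)¹⁶ = z⁸, (z¹³)¹⁷ = z²¹, (z¹³)¹⁸ = z⁹, (z¹³)¹⁹ = z²², (z¹³)²⁰ = z¹⁰, (z¹³)²¹ = z²³, (z¹³)²² = z¹¹, (z¹³)²³ = z²⁴, (z¹³)²⁴ = z¹², (z¹³)²⁵ = e.
The smallest positive k with (z¹³)ᵏ = e is 25.

Answer: 25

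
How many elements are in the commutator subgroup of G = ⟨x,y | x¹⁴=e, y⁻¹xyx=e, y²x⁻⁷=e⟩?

G' = [G, G] is generated by all commutators. The generator-pair commutators are: [x, y] = x².
The subgroup they normally generate is {e, x², x⁴, x⁶, x⁸, x¹⁰, x¹²}, of order 7.
Check: |G/G'| = 28/7 = 4 is the order of the abelianisation.

Answer: 7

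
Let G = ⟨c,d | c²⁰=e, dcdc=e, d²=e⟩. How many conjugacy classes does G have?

The conjugacy classes (representative and size) are:
  [e] (size 1), [c] (size 2), [c¹⁸] (size 2), [c³] (size 2), [c⁴] (size 2), [c¹⁵] (size 2), [c¹⁴] (size 2), [c⁷] (size 2), [c¹²] (size 2), [c¹¹] (size 2), [c¹⁰] (size 1), [c¹⁸d] (size 10), [c⁵d] (size 10).
Class equation: 1 + 2 + 2 + 2 + 2 + 2 + 2 + 2 + 2 + 2 + 1 + 10 + 10 = 40 = |G|. So G has 13 conjugacy classes.

Answer: 13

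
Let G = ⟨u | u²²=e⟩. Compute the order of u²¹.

Compute successive powers until reaching e:
  (u²¹)¹ = u²¹, (u²¹)² = u²⁰, (u²¹)³ = u¹⁹, (u²¹)⁴ = u¹⁸, (u²¹)⁵ = u¹⁷, (u²¹)⁶ = u¹⁶, (u²¹)⁷ = u¹⁵, (u²¹)⁸ = u¹⁴, (u²¹)⁹ = u¹³, (u²¹)¹⁰ = u¹², (u²¹)¹¹ = u¹¹, (u²¹)¹² = u¹⁰, (u²¹)¹³ = u⁹, (u²¹)¹⁴ = u⁸, (u²¹)¹⁵ = u⁷, (u²¹)¹⁶ = u⁶, (u²¹)¹⁷ = u⁵, (u²¹)¹⁸ = u⁴, (u²¹)¹⁹ = u³, (u²¹)²⁰ = u², (u²¹)²¹ = u, (u²¹)²² = e.
The smallest positive k with (u²¹)ᵏ = e is 22.

Answer: 22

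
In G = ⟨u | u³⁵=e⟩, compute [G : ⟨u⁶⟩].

First find ord(u⁶) by computing successive powers:
  (u⁶)¹ = u⁶, (u⁶)² = u¹², (u⁶)³ = u¹⁸, (u⁶)⁴ = u²⁴, (u⁶)⁵ = u³⁰, (u⁶)⁶ = u, (u⁶)⁷ = u⁷, (u⁶)⁸ = u¹³, (u⁶)⁹ = u¹⁹, (u⁶)¹⁰ = u²⁵, (u⁶)¹¹ = u³¹, (u⁶)¹² = u², (u⁶)¹³ = u⁸, (u⁶)¹⁴ = u¹⁴, (u⁶)¹⁵ = u²⁰, (u⁶)¹⁶ = u²⁶, (u⁶)¹⁷ = u³², (u⁶)¹⁸ = u³, (u⁶)¹⁹ = u⁹, (u⁶)²⁰ = u¹⁵, (u⁶)²¹ = u²¹, (u⁶)²² = u²⁷, (u⁶)²³ = u³³, (u⁶)²⁴ = u⁴, (u⁶)²⁵ = u¹⁰, (u⁶)²⁶ = u¹⁶, (u⁶)²⁷ = u²², (u⁶)²⁸ = u²⁸, (u⁶)²⁹ = u³⁴, (u⁶)³⁰ = u⁵, (u⁶)³¹ = u¹¹, (u⁶)³² = u¹⁷, (u⁶)³³ = u²³, (u⁶)³⁴ = u²⁹, (u⁶)³⁵ = e.
So |⟨u⁶⟩| = ord(u⁶) = 35. With |G| = 35, by Lagrange [G : ⟨u⁶⟩] = 35/35 = 1.

Answer: 1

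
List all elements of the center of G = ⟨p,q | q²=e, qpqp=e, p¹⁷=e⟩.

An element z ∈ Z(G) iff z commutes with every generator.
For example e is central: e·p = p = p·e; e·q = q = q·e.
Whereas p ∉ Z(G) since p·q = pq ≠ p¹⁶q = q·p.
Checking each of the 34 elements this way gives Z(G) = {e}, of order 1.

Answer: {e}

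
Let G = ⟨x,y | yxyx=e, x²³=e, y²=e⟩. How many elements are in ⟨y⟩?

|⟨y⟩| equals the order of y. Compute successive powers until reaching e:
  y¹ = y, y² = e.
The smallest positive k with yᵏ = e is 2, so |⟨y⟩| = 2.

Answer: 2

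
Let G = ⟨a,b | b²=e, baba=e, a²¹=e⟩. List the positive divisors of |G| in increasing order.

|G| = 42 = 2 · 3 · 7. By Lagrange's theorem the order of any subgroup divides 42; the divisors of 42 are 1, 2, 3, 6, 7, 14, 21, 42.

Answer: 1, 2, 3, 6, 7, 14, 21, 42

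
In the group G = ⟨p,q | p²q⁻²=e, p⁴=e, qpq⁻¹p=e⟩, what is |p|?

Compute successive powers until reaching e:
  p¹ = p, p² = p², p³ = p³, p⁴ = e.
The smallest positive k with pᵏ = e is 4.

Answer: 4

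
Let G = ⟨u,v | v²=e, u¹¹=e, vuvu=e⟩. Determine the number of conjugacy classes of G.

The conjugacy classes (representative and size) are:
  [e] (size 1), [u¹⁰] (size 2), [u²] (size 2), [u³] (size 2), [u⁷] (size 2), [u⁶] (size 2), [u²v] (size 11).
Class equation: 1 + 2 + 2 + 2 + 2 + 2 + 11 = 22 = |G|. So G has 7 conjugacy classes.

Answer: 7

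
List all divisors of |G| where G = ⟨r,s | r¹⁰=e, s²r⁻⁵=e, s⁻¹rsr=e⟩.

|G| = 20 = 2² · 5. By Lagrange's theorem the order of any subgroup divides 20; the divisors of 20 are 1, 2, 4, 5, 10, 20.

Answer: 1, 2, 4, 5, 10, 20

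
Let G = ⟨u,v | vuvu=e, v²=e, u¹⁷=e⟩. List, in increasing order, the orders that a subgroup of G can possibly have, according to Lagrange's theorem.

|G| = 34 = 2 · 17. By Lagrange's theorem the order of any subgroup divides 34; the divisors of 34 are 1, 2, 17, 34.

Answer: 1, 2, 17, 34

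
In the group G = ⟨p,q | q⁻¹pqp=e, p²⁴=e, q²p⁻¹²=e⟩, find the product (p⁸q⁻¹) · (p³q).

Compute (p⁸q⁻¹) · (p³q) by multiplying left to right and reducing via the relations at each step:
  (p⁸q⁻¹) · p³ = p⁵q⁻¹
  (p⁵q⁻¹) · q = p⁵

Answer: p⁵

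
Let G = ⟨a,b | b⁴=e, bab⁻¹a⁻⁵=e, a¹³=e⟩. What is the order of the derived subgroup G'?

G' = [G, G] is generated by all commutators. The generator-pair commutators are: [a, b] = a⁹.
The subgroup they normally generate is {e, a, a², a³, a⁴, a⁵, a⁶, a⁷, a⁸, a⁹, a¹⁰, a¹¹, a¹²}, of order 13.
Check: |G/G'| = 52/13 = 4 is the order of the abelianisation.

Answer: 13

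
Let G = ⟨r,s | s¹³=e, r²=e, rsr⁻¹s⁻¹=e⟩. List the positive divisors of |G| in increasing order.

|G| = 26 = 2 · 13. By Lagrange's theorem the order of any subgroup divides 26; the divisors of 26 are 1, 2, 13, 26.

Answer: 1, 2, 13, 26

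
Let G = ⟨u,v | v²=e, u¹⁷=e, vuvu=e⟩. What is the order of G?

Enumerate words in the generators, reducing via the relations: the distinct elements are
  {e, u, v, uv, u², u³, u⁴, u⁵, u⁶, u⁷, u⁸, u⁹, u²v, u³v, u¹², u¹³, u¹¹, u¹⁰, u¹⁴, u¹⁵, u¹⁶, u⁴v, u⁵v, u⁶v, u⁷v, u⁸v, u⁹v, u¹²v, u¹³v, u¹¹v, u¹⁰v, u¹⁴v, u¹⁵v, u¹⁶v}.
No further products give new elements, so |G| = 34.

Answer: 34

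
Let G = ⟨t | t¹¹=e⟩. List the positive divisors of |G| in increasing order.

|G| = 11 = 11. By Lagrange's theorem the order of any subgroup divides 11; the divisors of 11 are 1, 11.

Answer: 1, 11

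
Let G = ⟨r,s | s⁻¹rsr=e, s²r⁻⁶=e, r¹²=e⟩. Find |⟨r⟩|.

|⟨r⟩| equals the order of r. Compute successive powers until reaching e:
  r¹ = r, r² = r², r³ = r³, r⁴ = r⁴, r⁵ = r⁵, r⁶ = r⁶, r⁷ = r⁷, r⁸ = r⁸, r⁹ = r⁹, r¹⁰ = r¹⁰, r¹¹ = r¹¹, r¹² = e.
The smallest positive k with rᵏ = e is 12, so |⟨r⟩| = 12.

Answer: 12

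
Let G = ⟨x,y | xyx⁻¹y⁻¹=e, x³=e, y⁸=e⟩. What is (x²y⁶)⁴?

Compute successive powers of (x²y⁶), reducing at each step:
  (x²y⁶)²: (x²y⁶) · x² = xy⁶;   (xy⁶) · y⁶ = xy⁴
  (x²y⁶)³: (xy⁴) · x² = y⁴;   (y⁴) · y⁶ = y²
  (x²y⁶)⁴: (y²) · x² = x²y²;   (x²y²) · y⁶ = x²

Answer: x²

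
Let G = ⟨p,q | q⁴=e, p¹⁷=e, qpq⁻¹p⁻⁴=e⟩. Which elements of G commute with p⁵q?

⟨p⁵q⟩ ⊆ C_G(p⁵q) since powers of p⁵q commute with p⁵q; so |C_G(p⁵q)| ≥ |⟨p⁵q⟩| = 4.
By orbit–stabilizer, |C_G(p⁵q)| = |G| / |conj. class of p⁵q| = 68 / 17 = 4.
The 4 elements commuting with p⁵q are {e, p⁵q, p³q³, p⁸q²}.

Answer: {e, p⁵q, p³q³, p⁸q²}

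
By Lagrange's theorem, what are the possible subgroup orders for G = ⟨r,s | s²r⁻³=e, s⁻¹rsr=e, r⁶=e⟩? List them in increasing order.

|G| = 12 = 2² · 3. By Lagrange's theorem the order of any subgroup divides 12; the divisors of 12 are 1, 2, 3, 4, 6, 12.

Answer: 1, 2, 3, 4, 6, 12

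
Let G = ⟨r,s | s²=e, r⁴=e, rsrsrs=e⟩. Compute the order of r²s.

Compute successive powers until reaching e:
  (r²s)¹ = r²s, (r²s)² = r²sr²s, (r²s)³ = sr², (r²s)⁴ = e.
The smallest positive k with (r²s)ᵏ = e is 4.

Answer: 4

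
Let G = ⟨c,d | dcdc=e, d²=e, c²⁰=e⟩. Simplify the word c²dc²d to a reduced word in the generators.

Multiply left to right, reducing at each step:
  (c²) · d = c²d
  (c²d) · c² = d
  d · d = e

Answer: e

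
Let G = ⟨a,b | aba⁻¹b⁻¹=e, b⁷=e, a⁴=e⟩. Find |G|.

Enumerate words in the generators, reducing via the relations: the distinct elements are
  {a, b, e, ab, a², a³, b², b³, b⁴, b⁵, b⁶, ab², ab³, ab⁴, ab⁵, ab⁶, a²b, a³b, a²b², a²b³, a²b⁴, a²b⁵, a²b⁶, a³b², a³b³, a³b⁴, a³b⁵, a³b⁶}.
No further products give new elements, so |G| = 28.

Answer: 28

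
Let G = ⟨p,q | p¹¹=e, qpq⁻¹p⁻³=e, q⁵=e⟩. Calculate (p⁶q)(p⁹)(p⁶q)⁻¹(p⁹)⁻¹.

[(p⁶q), (p⁹)] = (p⁶q)·(p⁹)·(p⁶q)⁻¹·(p⁹)⁻¹.
  (p⁶q) · (p⁹) = q
  q · (p⁹q⁴) = p⁵
  (p⁵) · (p²) = p⁷

Answer: p⁷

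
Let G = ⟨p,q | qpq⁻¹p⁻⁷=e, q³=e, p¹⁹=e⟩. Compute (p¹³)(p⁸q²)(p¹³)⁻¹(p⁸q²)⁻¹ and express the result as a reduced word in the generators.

[(p¹³), (p⁸q²)] = (p¹³)·(p⁸q²)·(p¹³)⁻¹·(p⁸q²)⁻¹.
  (p¹³) · (p⁸q²) = p²q²
  (p²q²) · (p⁶) = p¹¹q²
  (p¹¹q²) · (pq) = p³

Answer: p³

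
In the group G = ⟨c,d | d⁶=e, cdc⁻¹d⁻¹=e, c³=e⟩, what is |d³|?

Compute successive powers until reaching e:
  (d³)¹ = d³, (d³)² = e.
The smallest positive k with (d³)ᵏ = e is 2.

Answer: 2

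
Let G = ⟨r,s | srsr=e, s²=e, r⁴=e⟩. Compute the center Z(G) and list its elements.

An element z ∈ Z(G) iff z commutes with every generator.
For example r² is central: (r²)·r = r³ = r·(r²); (r²)·s = r²s = s·(r²).
Whereas r ∉ Z(G) since r·s = rs ≠ r³s = s·r.
Checking each of the 8 elements this way gives Z(G) = {e, r²}, of order 2.

Answer: {e, r²}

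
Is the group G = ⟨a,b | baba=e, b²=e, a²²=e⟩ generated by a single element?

Every cyclic group is abelian. But a·b = ab while b·a = a²¹b, so a·b ≠ b·a and G is not abelian. Hence G is not cyclic.

Answer: No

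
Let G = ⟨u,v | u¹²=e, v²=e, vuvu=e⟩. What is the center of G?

An element z ∈ Z(G) iff z commutes with every generator.
For example u⁶ is central: (u⁶)·u = u⁷ = u·(u⁶); (u⁶)·v = u⁶v = v·(u⁶).
Whereas u ∉ Z(G) since u·v = uv ≠ u¹¹v = v·u.
Checking each of the 24 elements this way gives Z(G) = {e, u⁶}, of order 2.

Answer: {e, u⁶}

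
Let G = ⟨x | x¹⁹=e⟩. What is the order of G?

G is generated by a single element, so G is cyclic. The relator gives x¹⁹ = e and no smaller power is forced to be e, so the 19 powers {e, x, x², x³, x⁴, x⁵, x⁶, x⁷, x⁸, x⁹, x¹², x¹³, x¹¹, x¹⁰, x¹⁴, x¹⁵, x¹⁶, x¹⁷, x¹⁸} are distinct. Hence |G| = 19.

Answer: 19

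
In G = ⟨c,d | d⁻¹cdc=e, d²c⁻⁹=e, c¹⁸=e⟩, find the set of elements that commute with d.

⟨d⟩ ⊆ C_G(d) since powers of d commute with d; so |C_G(d)| ≥ |⟨d⟩| = 4.
By orbit–stabilizer, |C_G(d)| = |G| / |conj. class of d| = 36 / 9 = 4.
The 4 elements commuting with d are {e, c⁹, d, d⁻¹}.

Answer: {e, c⁹, d, d⁻¹}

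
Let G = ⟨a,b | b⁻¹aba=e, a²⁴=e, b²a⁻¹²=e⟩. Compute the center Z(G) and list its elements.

An element z ∈ Z(G) iff z commutes with every generator.
For example a¹² is central: (a¹²)·a = a¹³ = a·(a¹²); (a¹²)·b = b⁻¹ = b·(a¹²).
Whereas a ∉ Z(G) since a·b = ab ≠ a¹¹b⁻¹ = b·a.
Checking each of the 48 elements this way gives Z(G) = {e, a¹²}, of order 2.

Answer: {e, a¹²}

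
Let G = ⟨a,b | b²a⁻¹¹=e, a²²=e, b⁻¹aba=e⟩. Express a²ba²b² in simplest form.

Multiply left to right, reducing at each step:
  (a²) · b = a²b
  (a²b) · a² = b
  b · b² = b⁻¹

Answer: b⁻¹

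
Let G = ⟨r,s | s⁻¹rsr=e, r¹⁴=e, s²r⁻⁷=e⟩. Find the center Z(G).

An element z ∈ Z(G) iff z commutes with every generator.
For example r⁷ is central: (r⁷)·r = r⁸ = r·(r⁷); (r⁷)·s = s⁻¹ = s·(r⁷).
Whereas r ∉ Z(G) since r·s = rs ≠ r⁶s⁻¹ = s·r.
Checking each of the 28 elements this way gives Z(G) = {e, r⁷}, of order 2.

Answer: {e, r⁷}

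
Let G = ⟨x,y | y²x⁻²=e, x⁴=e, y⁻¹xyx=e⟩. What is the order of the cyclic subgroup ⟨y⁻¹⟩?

|⟨y⁻¹⟩| equals the order of y⁻¹. Compute successive powers until reaching e:
  (y⁻¹)¹ = y⁻¹, (y⁻¹)² = x², (y⁻¹)³ = y, (y⁻¹)⁴ = e.
The smallest positive k with (y⁻¹)ᵏ = e is 4, so |⟨y⁻¹⟩| = 4.

Answer: 4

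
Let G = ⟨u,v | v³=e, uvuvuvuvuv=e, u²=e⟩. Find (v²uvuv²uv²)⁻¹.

The order of (v²uvuv²uv²) is 3 (smallest k with (v²uvuv²uv²)ᵏ = e), so (v²uvuv²uv²)⁻¹ = (v²uvuv²uv²)² = vuvuv²uv.
Check: (v²uvuv²uv²) · (vuvuv²uv) → (v²uvuv²uv²) · v = v²uvuv²u;   (v²uvuv²u) · u = v²uvuv²;   (v²uvuv²) · v = v²uvu;   (v²uvu) · u = v²uv;   (v²uv) · v² = v²u;   (v²u) · u = v²;   (v²) · v = e, giving e as required.

Answer: vuvuv²uv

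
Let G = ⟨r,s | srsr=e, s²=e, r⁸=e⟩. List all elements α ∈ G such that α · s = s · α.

⟨s⟩ ⊆ C_G(s) since powers of s commute with s; so |C_G(s)| ≥ |⟨s⟩| = 2.
By orbit–stabilizer, |C_G(s)| = |G| / |conj. class of s| = 16 / 4 = 4.
The 4 elements commuting with s are {e, r⁴, s, r⁴s}.

Answer: {e, r⁴, s, r⁴s}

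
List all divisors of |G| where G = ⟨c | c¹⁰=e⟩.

|G| = 10 = 2 · 5. By Lagrange's theorem the order of any subgroup divides 10; the divisors of 10 are 1, 2, 5, 10.

Answer: 1, 2, 5, 10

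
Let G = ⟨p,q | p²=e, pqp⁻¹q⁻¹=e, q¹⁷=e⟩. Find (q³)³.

Compute successive powers of (q³), reducing at each step:
  (q³)²: (q³) · q³ = q⁶
  (q³)³: (q⁶) · q³ = q⁹

Answer: q⁹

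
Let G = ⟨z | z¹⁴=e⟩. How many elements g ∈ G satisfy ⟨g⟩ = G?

G is cyclic of order 14. An element generates G iff its order is 14, and a cyclic group of order 14 has exactly φ(14) = 6 such elements.

Answer: 6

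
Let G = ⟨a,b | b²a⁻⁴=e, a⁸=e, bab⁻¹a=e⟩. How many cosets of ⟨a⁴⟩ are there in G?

First find ord(a⁴) by computing successive powers:
  (a⁴)¹ = a⁴, (a⁴)² = e.
So |⟨a⁴⟩| = ord(a⁴) = 2. With |G| = 16, by Lagrange [G : ⟨a⁴⟩] = 16/2 = 8.

Answer: 8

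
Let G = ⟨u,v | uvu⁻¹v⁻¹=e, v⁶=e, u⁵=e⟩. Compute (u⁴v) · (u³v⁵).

Compute (u⁴v) · (u³v⁵) by multiplying left to right and reducing via the relations at each step:
  (u⁴v) · u³ = u²v
  (u²v) · v⁵ = u²

Answer: u²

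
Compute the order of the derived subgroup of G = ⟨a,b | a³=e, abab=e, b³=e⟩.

G' = [G, G] is generated by all commutators. The generator-pair commutators are: [a, b] = ab²a.
The subgroup they normally generate is {e, ab, a²b², ab²a}, of order 4.
Check: |G/G'| = 12/4 = 3 is the order of the abelianisation.

Answer: 4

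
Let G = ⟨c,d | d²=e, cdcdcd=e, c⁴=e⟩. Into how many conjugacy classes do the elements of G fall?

The conjugacy classes (representative and size) are:
  [e] (size 1), [c³] (size 6), [c²dc²d] (size 3), [cdc³] (size 6), [dc³] (size 8).
Class equation: 1 + 6 + 3 + 6 + 8 = 24 = |G|. So G has 5 conjugacy classes.

Answer: 5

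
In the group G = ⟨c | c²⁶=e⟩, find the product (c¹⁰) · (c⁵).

Compute (c¹⁰) · (c⁵) by multiplying left to right and reducing via the relations at each step:
  (c¹⁰) · c⁵ = c¹⁵

Answer: c¹⁵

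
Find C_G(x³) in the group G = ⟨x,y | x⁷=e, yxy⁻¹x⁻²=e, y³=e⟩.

⟨x³⟩ ⊆ C_G(x³) since powers of x³ commute with x³; so |C_G(x³)| ≥ |⟨x³⟩| = 7.
By orbit–stabilizer, |C_G(x³)| = |G| / |conj. class of x³| = 21 / 3 = 7.
The 7 elements commuting with x³ are {e, x, x², x³, x⁴, x⁵, x⁶}.

Answer: {e, x, x², x³, x⁴, x⁵, x⁶}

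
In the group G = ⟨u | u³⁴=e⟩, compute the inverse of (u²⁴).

The order of (u²⁴) is 17 (smallest k with (u²⁴)ᵏ = e), so (u²⁴)⁻¹ = (u²⁴)¹⁶ = u¹⁰.
Check: (u²⁴) · (u¹⁰) → (u²⁴) · u¹⁰ = e, giving e as required.

Answer: u¹⁰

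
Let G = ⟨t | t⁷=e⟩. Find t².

Compute successive powers of t, reducing at each step:
  t²: t · t = t²

Answer: t²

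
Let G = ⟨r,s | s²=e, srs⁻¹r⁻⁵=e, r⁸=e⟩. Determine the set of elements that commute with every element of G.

An element z ∈ Z(G) iff z commutes with every generator.
For example r² is central: (r²)·r = r³ = r·(r²); (r²)·s = r²s = s·(r²).
Whereas r ∉ Z(G) since r·s = rs ≠ r⁵s = s·r.
Checking each of the 16 elements this way gives Z(G) = {e, r², r⁴, r⁶}, of order 4.

Answer: {e, r², r⁴, r⁶}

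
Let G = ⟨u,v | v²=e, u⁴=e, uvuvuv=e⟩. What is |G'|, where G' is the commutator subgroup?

G' = [G, G] is generated by all commutators. The generator-pair commutators are: [u, v] = u²vu.
The subgroup they normally generate is {e, u², uv, vu³, u²vu, u³v, u²vu³, vu, uvu², vu²v, u²vu²v, u³vu²}, of order 12.
Check: |G/G'| = 24/12 = 2 is the order of the abelianisation.

Answer: 12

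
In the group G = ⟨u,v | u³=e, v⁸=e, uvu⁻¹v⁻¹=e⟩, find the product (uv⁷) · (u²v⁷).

Compute (uv⁷) · (u²v⁷) by multiplying left to right and reducing via the relations at each step:
  (uv⁷) · u² = v⁷
  (v⁷) · v⁷ = v⁶

Answer: v⁶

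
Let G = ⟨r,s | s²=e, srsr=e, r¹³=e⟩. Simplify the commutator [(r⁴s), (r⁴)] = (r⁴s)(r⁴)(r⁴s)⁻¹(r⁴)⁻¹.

[(r⁴s), (r⁴)] = (r⁴s)·(r⁴)·(r⁴s)⁻¹·(r⁴)⁻¹.
  (r⁴s) · (r⁴) = s
  s · (r⁴s) = r⁹
  (r⁹) · (r⁹) = r⁵

Answer: r⁵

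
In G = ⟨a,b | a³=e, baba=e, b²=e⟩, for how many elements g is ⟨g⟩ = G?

⟨g⟩ = G would require ord(g) = |G| = 6, but the maximum element order in G is 3 < 6. So G is not cyclic and no single element generates it: the count is 0.

Answer: 0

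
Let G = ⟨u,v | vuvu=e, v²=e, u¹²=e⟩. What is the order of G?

Enumerate words in the generators, reducing via the relations: the distinct elements are
  {e, u, v, uv, u², u³, u⁴, u⁵, u⁶, u⁷, u⁸, u⁹, u²v, u³v, u¹¹, u¹⁰, u⁴v, u⁵v, u⁶v, u⁷v, u⁸v, u⁹v, u¹¹v, u¹⁰v}.
No further products give new elements, so |G| = 24.

Answer: 24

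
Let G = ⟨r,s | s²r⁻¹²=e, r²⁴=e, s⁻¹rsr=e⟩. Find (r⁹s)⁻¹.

The order of (r⁹s) is 4 (smallest k with (r⁹s)ᵏ = e), so (r⁹s)⁻¹ = (r⁹s)³ = r⁹s⁻¹.
Check: (r⁹s) · (r⁹s⁻¹) → (r⁹s) · r⁹ = s;   s · s⁻¹ = e, giving e as required.

Answer: r⁹s⁻¹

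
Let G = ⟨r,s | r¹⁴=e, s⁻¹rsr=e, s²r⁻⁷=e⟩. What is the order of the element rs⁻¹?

Compute successive powers until reaching e:
  (rs⁻¹)¹ = rs⁻¹, (rs⁻¹)² = r⁷, (rs⁻¹)³ = rs, (rs⁻¹)⁴ = e.
The smallest positive k with (rs⁻¹)ᵏ = e is 4.

Answer: 4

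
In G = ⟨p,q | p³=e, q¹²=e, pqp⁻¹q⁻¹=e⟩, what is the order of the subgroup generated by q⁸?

|⟨q⁸⟩| equals the order of q⁸. Compute successive powers until reaching e:
  (q⁸)¹ = q⁸, (q⁸)² = q⁴, (q⁸)³ = e.
The smallest positive k with (q⁸)ᵏ = e is 3, so |⟨q⁸⟩| = 3.

Answer: 3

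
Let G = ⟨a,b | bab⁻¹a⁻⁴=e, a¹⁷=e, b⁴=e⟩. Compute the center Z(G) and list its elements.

An element z ∈ Z(G) iff z commutes with every generator.
For example e is central: e·a = a = a·e; e·b = b = b·e.
Whereas a ∉ Z(G) since a·b = ab ≠ a⁴b = b·a.
Checking each of the 68 elements this way gives Z(G) = {e}, of order 1.

Answer: {e}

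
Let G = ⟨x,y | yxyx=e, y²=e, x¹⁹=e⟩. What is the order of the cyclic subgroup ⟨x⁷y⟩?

|⟨x⁷y⟩| equals the order of x⁷y. Compute successive powers until reaching e:
  (x⁷y)¹ = x⁷y, (x⁷y)² = e.
The smallest positive k with (x⁷y)ᵏ = e is 2, so |⟨x⁷y⟩| = 2.

Answer: 2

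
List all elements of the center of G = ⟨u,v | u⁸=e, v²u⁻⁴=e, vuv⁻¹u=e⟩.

An element z ∈ Z(G) iff z commutes with every generator.
For example u⁴ is central: (u⁴)·u = u⁵ = u·(u⁴); (u⁴)·v = v⁻¹ = v·(u⁴).
Whereas u ∉ Z(G) since u·v = uv ≠ u³v⁻¹ = v·u.
Checking each of the 16 elements this way gives Z(G) = {e, u⁴}, of order 2.

Answer: {e, u⁴}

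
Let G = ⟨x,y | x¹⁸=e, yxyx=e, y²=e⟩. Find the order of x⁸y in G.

Compute successive powers until reaching e:
  (x⁸y)¹ = x⁸y, (x⁸y)² = e.
The smallest positive k with (x⁸y)ᵏ = e is 2.

Answer: 2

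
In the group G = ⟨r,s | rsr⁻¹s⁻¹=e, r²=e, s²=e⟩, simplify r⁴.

Compute successive powers of r, reducing at each step:
  r²: r · r = e
  r³: e · r = r
  r⁴: r · r = e

Answer: e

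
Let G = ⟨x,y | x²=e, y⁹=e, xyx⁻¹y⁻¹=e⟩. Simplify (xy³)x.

Compute (xy³) · x by multiplying left to right and reducing via the relations at each step:
  (xy³) · x = y³

Answer: y³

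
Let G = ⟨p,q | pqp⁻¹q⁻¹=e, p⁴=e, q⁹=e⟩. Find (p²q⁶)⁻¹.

The order of (p²q⁶) is 6 (smallest k with (p²q⁶)ᵏ = e), so (p²q⁶)⁻¹ = (p²q⁶)⁵ = p²q³.
Check: (p²q⁶) · (p²q³) → (p²q⁶) · p² = q⁶;   (q⁶) · q³ = e, giving e as required.

Answer: p²q³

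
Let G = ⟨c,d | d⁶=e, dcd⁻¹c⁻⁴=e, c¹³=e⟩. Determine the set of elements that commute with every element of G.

An element z ∈ Z(G) iff z commutes with every generator.
For example e is central: e·c = c = c·e; e·d = d = d·e.
Whereas c ∉ Z(G) since c·d = cd ≠ c⁴d = d·c.
Checking each of the 78 elements this way gives Z(G) = {e}, of order 1.

Answer: {e}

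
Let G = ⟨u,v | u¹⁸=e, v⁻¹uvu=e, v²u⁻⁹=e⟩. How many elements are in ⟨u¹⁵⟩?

|⟨u¹⁵⟩| equals the order of u¹⁵. Compute successive powers until reaching e:
  (u¹⁵)¹ = u¹⁵, (u¹⁵)² = u¹², (u¹⁵)³ = u⁹, (u¹⁵)⁴ = u⁶, (u¹⁵)⁵ = u³, (u¹⁵)⁶ = e.
The smallest positive k with (u¹⁵)ᵏ = e is 6, so |⟨u¹⁵⟩| = 6.

Answer: 6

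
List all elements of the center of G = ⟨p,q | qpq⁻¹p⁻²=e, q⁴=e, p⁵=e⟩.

An element z ∈ Z(G) iff z commutes with every generator.
For example e is central: e·p = p = p·e; e·q = q = q·e.
Whereas p ∉ Z(G) since p·q = pq ≠ p²q = q·p.
Checking each of the 20 elements this way gives Z(G) = {e}, of order 1.

Answer: {e}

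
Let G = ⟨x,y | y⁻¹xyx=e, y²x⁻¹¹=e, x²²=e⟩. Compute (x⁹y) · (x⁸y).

Compute (x⁹y) · (x⁸y) by multiplying left to right and reducing via the relations at each step:
  (x⁹y) · x⁸ = xy
  (xy) · y = x¹²

Answer: x¹²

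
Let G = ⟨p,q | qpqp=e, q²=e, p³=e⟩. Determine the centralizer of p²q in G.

⟨p²q⟩ ⊆ C_G(p²q) since powers of p²q commute with p²q; so |C_G(p²q)| ≥ |⟨p²q⟩| = 2.
By orbit–stabilizer, |C_G(p²q)| = |G| / |conj. class of p²q| = 6 / 3 = 2.
The 2 elements commuting with p²q are {e, p²q}.

Answer: {e, p²q}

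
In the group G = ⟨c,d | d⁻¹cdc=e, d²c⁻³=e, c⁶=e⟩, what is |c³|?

Compute successive powers until reaching e:
  (c³)¹ = c³, (c³)² = e.
The smallest positive k with (c³)ᵏ = e is 2.

Answer: 2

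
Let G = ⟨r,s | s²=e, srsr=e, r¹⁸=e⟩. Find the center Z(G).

An element z ∈ Z(G) iff z commutes with every generator.
For example r⁹ is central: (r⁹)·r = r¹⁰ = r·(r⁹); (r⁹)·s = r⁹s = s·(r⁹).
Whereas r ∉ Z(G) since r·s = rs ≠ r¹⁷s = s·r.
Checking each of the 36 elements this way gives Z(G) = {e, r⁹}, of order 2.

Answer: {e, r⁹}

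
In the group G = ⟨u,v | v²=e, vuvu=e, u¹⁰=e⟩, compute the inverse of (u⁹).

The order of (u⁹) is 10 (smallest k with (u⁹)ᵏ = e), so (u⁹)⁻¹ = (u⁹)⁹ = u.
Check: (u⁹) · u → (u⁹) · u = e, giving e as required.

Answer: u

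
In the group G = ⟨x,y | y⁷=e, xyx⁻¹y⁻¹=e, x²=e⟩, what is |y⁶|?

Compute successive powers until reaching e:
  (y⁶)¹ = y⁶, (y⁶)² = y⁵, (y⁶)³ = y⁴, (y⁶)⁴ = y³, (y⁶)⁵ = y², (y⁶)⁶ = y, (y⁶)⁷ = e.
The smallest positive k with (y⁶)ᵏ = e is 7.

Answer: 7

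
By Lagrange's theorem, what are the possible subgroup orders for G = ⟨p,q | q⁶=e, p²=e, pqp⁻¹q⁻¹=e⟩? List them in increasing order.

|G| = 12 = 2² · 3. By Lagrange's theorem the order of any subgroup divides 12; the divisors of 12 are 1, 2, 3, 4, 6, 12.

Answer: 1, 2, 3, 4, 6, 12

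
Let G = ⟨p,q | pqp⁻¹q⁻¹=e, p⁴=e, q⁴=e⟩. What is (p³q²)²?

Compute successive powers of (p³q²), reducing at each step:
  (p³q²)²: (p³q²) · p³ = p²q²;   (p²q²) · q² = p²

Answer: p²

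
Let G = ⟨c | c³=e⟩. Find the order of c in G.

Compute successive powers until reaching e:
  c¹ = c, c² = c², c³ = e.
The smallest positive k with cᵏ = e is 3.

Answer: 3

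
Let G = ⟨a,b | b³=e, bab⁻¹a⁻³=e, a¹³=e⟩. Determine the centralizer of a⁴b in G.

⟨a⁴b⟩ ⊆ C_G(a⁴b) since powers of a⁴b commute with a⁴b; so |C_G(a⁴b)| ≥ |⟨a⁴b⟩| = 3.
By orbit–stabilizer, |C_G(a⁴b)| = |G| / |conj. class of a⁴b| = 39 / 13 = 3.
The 3 elements commuting with a⁴b are {e, a⁴b, a³b²}.

Answer: {e, a⁴b, a³b²}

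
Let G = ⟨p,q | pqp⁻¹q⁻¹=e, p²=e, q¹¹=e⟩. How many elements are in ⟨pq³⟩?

|⟨pq³⟩| equals the order of pq³. Compute successive powers until reaching e:
  (pq³)¹ = pq³, (pq³)² = q⁶, (pq³)³ = pq⁹, (pq³)⁴ = q, (pq³)⁵ = pq⁴, (pq³)⁶ = q⁷, (pq³)⁷ = pq¹⁰, (pq³)⁸ = q², (pq³)⁹ = pq⁵, (pq³)¹⁰ = q⁸, (pq³)¹¹ = p, (pq³)¹² = q³, (pq³)¹³ = pq⁶, (pq³)¹⁴ = q⁹, (pq³)¹⁵ = pq, (pq³)¹⁶ = q⁴, (pq³)¹⁷ = pq⁷, (pq³)¹⁸ = q¹⁰, (pq³)¹⁹ = pq², (pq³)²⁰ = q⁵, (pq³)²¹ = pq⁸, (pq³)²² = e.
The smallest positive k with (pq³)ᵏ = e is 22, so |⟨pq³⟩| = 22.

Answer: 22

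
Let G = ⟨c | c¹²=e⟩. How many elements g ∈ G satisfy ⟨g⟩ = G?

G is cyclic of order 12. An element generates G iff its order is 12, and a cyclic group of order 12 has exactly φ(12) = 4 such elements.

Answer: 4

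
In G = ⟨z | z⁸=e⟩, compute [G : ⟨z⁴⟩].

First find ord(z⁴) by computing successive powers:
  (z⁴)¹ = z⁴, (z⁴)² = e.
So |⟨z⁴⟩| = ord(z⁴) = 2. With |G| = 8, by Lagrange [G : ⟨z⁴⟩] = 8/2 = 4.

Answer: 4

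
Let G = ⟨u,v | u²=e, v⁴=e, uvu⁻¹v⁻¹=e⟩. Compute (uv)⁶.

Compute successive powers of (uv), reducing at each step:
  (uv)²: (uv) · u = v;   v · v = v²
  (uv)³: (v²) · u = uv²;   (uv²) · v = uv³
  (uv)⁴: (uv³) · u = v³;   (v³) · v = e
  (uv)⁵: e · u = u;   u · v = uv
  (uv)⁶: (uv) · u = v;   v · v = v²

Answer: v²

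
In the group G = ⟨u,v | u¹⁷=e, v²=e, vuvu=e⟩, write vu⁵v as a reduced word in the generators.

Multiply left to right, reducing at each step:
  v · u⁵ = u¹²v
  (u¹²v) · v = u¹²

Answer: u¹²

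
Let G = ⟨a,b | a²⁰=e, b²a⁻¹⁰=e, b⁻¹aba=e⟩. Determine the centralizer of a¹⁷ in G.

⟨a¹⁷⟩ ⊆ C_G(a¹⁷) since powers of a¹⁷ commute with a¹⁷; so |C_G(a¹⁷)| ≥ |⟨a¹⁷⟩| = 20.
By orbit–stabilizer, |C_G(a¹⁷)| = |G| / |conj. class of a¹⁷| = 40 / 2 = 20.
The 20 elements commuting with a¹⁷ are {e, a, a², a³, a⁴, a⁵, a⁶, a⁷, a⁸, a⁹, a¹⁰, a¹¹, a¹², a¹³, a¹⁴, a¹⁵, a¹⁶, a¹⁷, a¹⁸, a¹⁹}.

Answer: {e, a, a², a³, a⁴, a⁵, a⁶, a⁷, a⁸, a⁹, a¹⁰, a¹¹, a¹², a¹³, a¹⁴, a¹⁵, a¹⁶, a¹⁷, a¹⁸, a¹⁹}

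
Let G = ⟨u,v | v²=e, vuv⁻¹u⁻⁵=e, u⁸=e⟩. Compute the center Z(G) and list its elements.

An element z ∈ Z(G) iff z commutes with every generator.
For example u² is central: (u²)·u = u³ = u·(u²); (u²)·v = u²v = v·(u²).
Whereas u ∉ Z(G) since u·v = uv ≠ u⁵v = v·u.
Checking each of the 16 elements this way gives Z(G) = {e, u², u⁴, u⁶}, of order 4.

Answer: {e, u², u⁴, u⁶}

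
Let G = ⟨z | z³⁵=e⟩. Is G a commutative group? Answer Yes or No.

G has a single generator, so G is cyclic and hence abelian.

Answer: Yes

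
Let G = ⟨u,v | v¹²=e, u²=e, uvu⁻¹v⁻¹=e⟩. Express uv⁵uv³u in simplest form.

Multiply left to right, reducing at each step:
  u · v⁵ = uv⁵
  (uv⁵) · u = v⁵
  (v⁵) · v³ = v⁸
  (v⁸) · u = uv⁸

Answer: uv⁸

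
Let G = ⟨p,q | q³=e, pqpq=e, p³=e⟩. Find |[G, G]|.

G' = [G, G] is generated by all commutators. The generator-pair commutators are: [p, q] = pq²p.
The subgroup they normally generate is {e, pq, p²q², pq²p}, of order 4.
Check: |G/G'| = 12/4 = 3 is the order of the abelianisation.

Answer: 4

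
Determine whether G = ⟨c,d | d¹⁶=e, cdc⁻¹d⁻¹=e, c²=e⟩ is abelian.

Each pair of generators commutes: c·d = cd = d·c. Since the generators pairwise commute, every element of G commutes with every other, so G is abelian.

Answer: Yes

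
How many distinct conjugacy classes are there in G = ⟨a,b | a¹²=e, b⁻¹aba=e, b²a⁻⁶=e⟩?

The conjugacy classes (representative and size) are:
  [e] (size 1), [a¹¹] (size 2), [a²] (size 2), [a⁹] (size 2), [a⁴] (size 2), [a⁵] (size 2), [a⁶] (size 1), [a²b] (size 6), [ab] (size 6).
Class equation: 1 + 2 + 2 + 2 + 2 + 2 + 1 + 6 + 6 = 24 = |G|. So G has 9 conjugacy classes.

Answer: 9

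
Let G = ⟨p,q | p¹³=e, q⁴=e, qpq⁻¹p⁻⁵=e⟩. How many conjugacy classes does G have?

The conjugacy classes (representative and size) are:
  [e] (size 1), [p] (size 4), [p²] (size 4), [p⁹] (size 4), [p¹²q] (size 13), [p⁴q²] (size 13), [p¹²q³] (size 13).
Class equation: 1 + 4 + 4 + 4 + 13 + 13 + 13 = 52 = |G|. So G has 7 conjugacy classes.

Answer: 7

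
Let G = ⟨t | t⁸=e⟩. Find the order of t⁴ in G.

Compute successive powers until reaching e:
  (t⁴)¹ = t⁴, (t⁴)² = e.
The smallest positive k with (t⁴)ᵏ = e is 2.

Answer: 2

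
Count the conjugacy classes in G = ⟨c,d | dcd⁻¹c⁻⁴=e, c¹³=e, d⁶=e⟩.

The conjugacy classes (representative and size) are:
  [e] (size 1), [c⁴] (size 6), [c¹¹] (size 6), [c⁷d] (size 13), [c⁸d²] (size 13), [c¹²d³] (size 13), [c⁵d⁴] (size 13), [c¹¹d⁵] (size 13).
Class equation: 1 + 6 + 6 + 13 + 13 + 13 + 13 + 13 = 78 = |G|. So G has 8 conjugacy classes.

Answer: 8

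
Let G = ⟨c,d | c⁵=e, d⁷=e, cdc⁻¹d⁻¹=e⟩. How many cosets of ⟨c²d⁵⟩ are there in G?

First find ord(c²d⁵) by computing successive powers:
  (c²d⁵)¹ = c²d⁵, (c²d⁵)² = c⁴d³, (c²d⁵)³ = cd, (c²d⁵)⁴ = c³d⁶, (c²d⁵)⁵ = d⁴, (c²d⁵)⁶ = c²d², (c²d⁵)⁷ = c⁴, (c²d⁵)⁸ = cd⁵, (c²d⁵)⁹ = c³d³, (c²d⁵)¹⁰ = d, (c²d⁵)¹¹ = c²d⁶, (c²d⁵)¹² = c⁴d⁴, (c²d⁵)¹³ = cd², (c²d⁵)¹⁴ = c³, (c²d⁵)¹⁵ = d⁵, (c²d⁵)¹⁶ = c²d³, (c²d⁵)¹⁷ = c⁴d, (c²d⁵)¹⁸ = cd⁶, (c²d⁵)¹⁹ = c³d⁴, (c²d⁵)²⁰ = d², (c²d⁵)²¹ = c², (c²d⁵)²² = c⁴d⁵, (c²d⁵)²³ = cd³, (c²d⁵)²⁴ = c³d, (c²d⁵)²⁵ = d⁶, (c²d⁵)²⁶ = c²d⁴, (c²d⁵)²⁷ = c⁴d², (c²d⁵)²⁸ = c, (c²d⁵)²⁹ = c³d⁵, (c²d⁵)³⁰ = d³, (c²d⁵)³¹ = c²d, (c²d⁵)³² = c⁴d⁶, (c²d⁵)³³ = cd⁴, (c²d⁵)³⁴ = c³d², (c²d⁵)³⁵ = e.
So |⟨c²d⁵⟩| = ord(c²d⁵) = 35. With |G| = 35, by Lagrange [G : ⟨c²d⁵⟩] = 35/35 = 1.

Answer: 1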